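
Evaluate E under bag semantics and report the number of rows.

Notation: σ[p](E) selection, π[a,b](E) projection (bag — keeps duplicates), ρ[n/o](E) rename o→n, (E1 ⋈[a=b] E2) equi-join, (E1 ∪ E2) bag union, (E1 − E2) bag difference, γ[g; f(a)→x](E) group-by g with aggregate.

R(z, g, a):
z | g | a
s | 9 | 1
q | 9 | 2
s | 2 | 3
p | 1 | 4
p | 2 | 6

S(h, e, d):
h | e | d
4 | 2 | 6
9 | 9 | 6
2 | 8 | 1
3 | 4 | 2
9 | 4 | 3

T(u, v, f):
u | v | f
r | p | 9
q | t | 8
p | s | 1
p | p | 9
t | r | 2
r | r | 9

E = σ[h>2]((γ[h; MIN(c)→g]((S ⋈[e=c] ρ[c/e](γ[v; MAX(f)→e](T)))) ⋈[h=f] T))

Per-node cardinality:
  S → 5
  T → 6
  γ[v; MAX(f)→e](T) → 4
  ρ[c/e](γ[v; MAX(f)→e](T)) → 4
  (S ⋈[e=c] ρ[c/e](γ[v; MAX(f)→e](T))) → 3
  γ[h; MIN(c)→g]((S ⋈[e=c] ρ[c/e](γ[v; MAX(f)→e](T)))) → 2
  T → 6
  (γ[h; MIN(c)→g]((S ⋈[e=c] ρ[c/e](γ[v; MAX(f)→e](T)))) ⋈[h=f] T) → 4
  σ[h>2]((γ[h; MIN(c)→g]((S ⋈[e=c] ρ[c/e](γ[v; MAX(f)→e](T)))) ⋈[h=f] T)) → 3

|E| = 3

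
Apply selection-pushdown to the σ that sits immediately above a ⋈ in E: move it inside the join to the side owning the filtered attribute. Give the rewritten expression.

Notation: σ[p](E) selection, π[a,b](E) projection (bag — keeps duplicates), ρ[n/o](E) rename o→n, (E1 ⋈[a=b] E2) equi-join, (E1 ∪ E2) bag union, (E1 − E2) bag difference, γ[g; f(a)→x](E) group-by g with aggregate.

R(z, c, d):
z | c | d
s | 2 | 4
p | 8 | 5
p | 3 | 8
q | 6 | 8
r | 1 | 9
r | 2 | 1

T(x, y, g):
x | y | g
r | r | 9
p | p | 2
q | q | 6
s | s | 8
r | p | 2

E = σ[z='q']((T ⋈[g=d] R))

σ filters on z, owned by the right side.
E' = (T ⋈[g=d] σ[z='q'](R))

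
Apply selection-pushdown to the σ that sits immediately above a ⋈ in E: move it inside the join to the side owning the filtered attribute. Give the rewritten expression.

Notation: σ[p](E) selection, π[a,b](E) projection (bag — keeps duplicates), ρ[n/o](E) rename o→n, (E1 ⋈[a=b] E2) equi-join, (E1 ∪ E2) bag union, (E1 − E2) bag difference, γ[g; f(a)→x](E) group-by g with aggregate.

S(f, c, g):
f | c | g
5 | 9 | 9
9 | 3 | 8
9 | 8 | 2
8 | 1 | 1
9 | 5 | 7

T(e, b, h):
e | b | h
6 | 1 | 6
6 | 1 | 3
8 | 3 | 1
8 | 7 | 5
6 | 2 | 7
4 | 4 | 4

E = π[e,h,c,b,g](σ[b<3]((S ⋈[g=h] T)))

σ filters on b, owned by the right side.
E' = π[e,h,c,b,g]((S ⋈[g=h] σ[b<3](T)))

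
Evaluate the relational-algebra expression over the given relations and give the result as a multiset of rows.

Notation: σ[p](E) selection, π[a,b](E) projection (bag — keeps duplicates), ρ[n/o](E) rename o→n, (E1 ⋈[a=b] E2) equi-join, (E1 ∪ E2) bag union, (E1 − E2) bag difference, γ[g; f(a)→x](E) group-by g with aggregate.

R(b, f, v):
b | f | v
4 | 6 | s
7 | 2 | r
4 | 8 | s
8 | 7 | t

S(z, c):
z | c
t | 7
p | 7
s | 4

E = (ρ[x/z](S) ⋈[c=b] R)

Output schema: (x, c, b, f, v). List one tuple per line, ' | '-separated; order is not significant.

Per-node cardinality:
  S → 3
  ρ[x/z](S) → 3
  R → 4
  (ρ[x/z](S) ⋈[c=b] R) → 4

== RESULT ==
x | c | b | f | v
p | 7 | 7 | 2 | r
s | 4 | 4 | 6 | s
s | 4 | 4 | 8 | s
t | 7 | 7 | 2 | r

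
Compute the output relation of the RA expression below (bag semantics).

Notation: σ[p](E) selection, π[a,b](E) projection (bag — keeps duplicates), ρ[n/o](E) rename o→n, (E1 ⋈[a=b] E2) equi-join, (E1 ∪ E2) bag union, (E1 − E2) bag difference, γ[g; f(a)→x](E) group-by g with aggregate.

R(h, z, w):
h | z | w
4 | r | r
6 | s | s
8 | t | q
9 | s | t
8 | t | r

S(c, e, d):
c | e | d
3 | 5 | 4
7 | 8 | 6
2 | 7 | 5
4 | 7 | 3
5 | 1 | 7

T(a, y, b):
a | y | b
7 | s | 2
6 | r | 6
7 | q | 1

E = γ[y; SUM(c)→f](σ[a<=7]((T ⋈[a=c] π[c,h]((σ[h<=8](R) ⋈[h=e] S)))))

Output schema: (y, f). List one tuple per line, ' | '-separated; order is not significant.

Subexpression sizes:
  T → 3
  R → 5
  σ[h<=8](R) → 4
  S → 5
  (σ[h<=8](R) ⋈[h=e] S) → 2
  π[c,h]((σ[h<=8](R) ⋈[h=e] S)) → 2
  (T ⋈[a=c] π[c,h]((σ[h<=8](R) ⋈[h=e] S))) → 4
  σ[a<=7]((T ⋈[a=c] π[c,h]((σ[h<=8](R) ⋈[h=e] S)))) → 4
  γ[y; SUM(c)→f](σ[a<=7]((T ⋈[a=c] π[c,h]((σ[h<=8](R) ⋈[h=e] S))))) → 2

== RESULT ==
y | f
q | 14
s | 14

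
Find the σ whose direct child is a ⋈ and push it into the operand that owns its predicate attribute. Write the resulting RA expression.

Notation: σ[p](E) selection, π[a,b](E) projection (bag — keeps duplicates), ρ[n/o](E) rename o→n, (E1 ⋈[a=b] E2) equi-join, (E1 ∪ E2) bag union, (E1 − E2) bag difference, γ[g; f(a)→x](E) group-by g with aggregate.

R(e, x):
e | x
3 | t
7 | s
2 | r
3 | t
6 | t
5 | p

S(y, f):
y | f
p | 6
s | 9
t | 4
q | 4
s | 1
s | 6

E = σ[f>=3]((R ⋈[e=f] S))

σ filters on f, owned by the right side.
E' = (R ⋈[e=f] σ[f>=3](S))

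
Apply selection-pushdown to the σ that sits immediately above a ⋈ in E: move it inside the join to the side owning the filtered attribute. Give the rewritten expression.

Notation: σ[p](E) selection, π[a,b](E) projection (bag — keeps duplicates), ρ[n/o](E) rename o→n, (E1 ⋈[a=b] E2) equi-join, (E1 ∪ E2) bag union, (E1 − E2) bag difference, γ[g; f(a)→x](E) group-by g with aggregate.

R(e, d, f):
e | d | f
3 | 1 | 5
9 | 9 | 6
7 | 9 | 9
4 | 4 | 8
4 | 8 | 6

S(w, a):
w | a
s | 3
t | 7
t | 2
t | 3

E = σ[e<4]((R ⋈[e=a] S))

σ filters on e, owned by the left side.
E' = (σ[e<4](R) ⋈[e=a] S)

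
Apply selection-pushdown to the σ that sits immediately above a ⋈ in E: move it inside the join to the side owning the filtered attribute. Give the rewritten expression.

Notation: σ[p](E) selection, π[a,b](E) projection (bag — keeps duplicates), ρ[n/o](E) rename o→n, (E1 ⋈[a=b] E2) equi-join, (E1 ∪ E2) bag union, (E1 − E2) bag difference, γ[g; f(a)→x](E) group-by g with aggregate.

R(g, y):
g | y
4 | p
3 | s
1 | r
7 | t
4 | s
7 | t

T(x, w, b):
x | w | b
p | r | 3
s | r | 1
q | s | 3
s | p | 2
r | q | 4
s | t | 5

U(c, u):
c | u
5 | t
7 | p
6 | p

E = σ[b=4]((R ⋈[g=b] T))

σ filters on b, owned by the right side.
E' = (R ⋈[g=b] σ[b=4](T))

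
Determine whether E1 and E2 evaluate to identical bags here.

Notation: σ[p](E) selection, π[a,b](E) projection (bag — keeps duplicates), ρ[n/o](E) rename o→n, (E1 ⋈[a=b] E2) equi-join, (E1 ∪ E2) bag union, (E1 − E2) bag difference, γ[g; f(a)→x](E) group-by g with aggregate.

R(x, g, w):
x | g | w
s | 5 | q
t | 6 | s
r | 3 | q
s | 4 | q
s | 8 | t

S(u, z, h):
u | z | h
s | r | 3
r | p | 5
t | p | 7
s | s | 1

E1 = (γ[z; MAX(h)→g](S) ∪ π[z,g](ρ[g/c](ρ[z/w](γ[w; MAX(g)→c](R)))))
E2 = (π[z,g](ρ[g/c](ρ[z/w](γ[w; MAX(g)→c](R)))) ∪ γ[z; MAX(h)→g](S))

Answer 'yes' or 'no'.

E1 subexpression sizes:
  S → 4
  γ[z; MAX(h)→g](S) → 3
  R → 5
  γ[w; MAX(g)→c](R) → 3
  ρ[z/w](γ[w; MAX(g)→c](R)) → 3
  ρ[g/c](ρ[z/w](γ[w; MAX(g)→c](R))) → 3
  π[z,g](ρ[g/c](ρ[z/w](γ[w; MAX(g)→c](R)))) → 3
  (γ[z; MAX(h)→g](S) ∪ π[z,g](ρ[g/c](ρ[z/w](γ[w; MAX(g)→c](R))))) → 6
E2 subexpression sizes:
  R → 5
  γ[w; MAX(g)→c](R) → 3
  ρ[z/w](γ[w; MAX(g)→c](R)) → 3
  ρ[g/c](ρ[z/w](γ[w; MAX(g)→c](R))) → 3
  π[z,g](ρ[g/c](ρ[z/w](γ[w; MAX(g)→c](R)))) → 3
  S → 4
  γ[z; MAX(h)→g](S) → 3
  (π[z,g](ρ[g/c](ρ[z/w](γ[w; MAX(g)→c](R)))) ∪ γ[z; MAX(h)→g](S)) → 6

E1 and E2 produce the same multiset:
z | g
p | 7
q | 5
r | 3
s | 1
s | 6
t | 8

yes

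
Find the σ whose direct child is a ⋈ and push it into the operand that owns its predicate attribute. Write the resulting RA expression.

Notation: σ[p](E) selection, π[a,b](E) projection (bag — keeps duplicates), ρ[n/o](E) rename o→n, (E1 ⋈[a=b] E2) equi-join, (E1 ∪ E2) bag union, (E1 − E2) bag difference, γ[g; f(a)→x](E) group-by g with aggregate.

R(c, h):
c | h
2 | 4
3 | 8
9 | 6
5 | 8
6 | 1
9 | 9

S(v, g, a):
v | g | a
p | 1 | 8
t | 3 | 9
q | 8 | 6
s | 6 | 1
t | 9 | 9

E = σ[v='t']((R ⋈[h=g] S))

σ filters on v, owned by the right side.
E' = (R ⋈[h=g] σ[v='t'](S))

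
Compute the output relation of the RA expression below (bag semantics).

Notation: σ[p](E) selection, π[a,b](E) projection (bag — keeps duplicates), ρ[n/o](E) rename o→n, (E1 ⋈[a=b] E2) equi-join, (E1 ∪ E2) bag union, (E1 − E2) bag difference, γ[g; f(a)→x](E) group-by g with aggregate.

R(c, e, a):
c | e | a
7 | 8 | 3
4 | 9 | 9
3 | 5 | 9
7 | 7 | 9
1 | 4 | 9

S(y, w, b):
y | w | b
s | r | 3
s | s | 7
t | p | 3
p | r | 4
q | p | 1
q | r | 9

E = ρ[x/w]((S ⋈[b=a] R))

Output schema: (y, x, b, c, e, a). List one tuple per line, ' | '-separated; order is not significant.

Row counts bottom-up:
  S → 6
  R → 5
  (S ⋈[b=a] R) → 6
  ρ[x/w]((S ⋈[b=a] R)) → 6

== RESULT ==
y | x | b | c | e | a
q | r | 9 | 1 | 4 | 9
q | r | 9 | 3 | 5 | 9
q | r | 9 | 4 | 9 | 9
q | r | 9 | 7 | 7 | 9
s | r | 3 | 7 | 8 | 3
t | p | 3 | 7 | 8 | 3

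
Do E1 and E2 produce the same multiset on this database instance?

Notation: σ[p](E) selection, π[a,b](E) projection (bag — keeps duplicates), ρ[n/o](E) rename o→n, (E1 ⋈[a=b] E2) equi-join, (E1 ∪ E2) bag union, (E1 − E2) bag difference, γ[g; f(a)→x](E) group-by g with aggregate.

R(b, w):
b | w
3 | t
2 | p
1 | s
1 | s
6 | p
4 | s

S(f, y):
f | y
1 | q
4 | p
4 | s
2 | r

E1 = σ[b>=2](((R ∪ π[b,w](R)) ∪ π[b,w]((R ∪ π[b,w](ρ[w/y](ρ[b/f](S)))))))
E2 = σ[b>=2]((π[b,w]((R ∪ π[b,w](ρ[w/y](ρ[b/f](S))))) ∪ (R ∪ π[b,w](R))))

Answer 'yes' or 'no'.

E1 row counts bottom-up:
  R → 6
  R → 6
  π[b,w](R) → 6
  (R ∪ π[b,w](R)) → 12
  R → 6
  S → 4
  ρ[b/f](S) → 4
  ρ[w/y](ρ[b/f](S)) → 4
  π[b,w](ρ[w/y](ρ[b/f](S))) → 4
  (R ∪ π[b,w](ρ[w/y](ρ[b/f](S)))) → 10
  π[b,w]((R ∪ π[b,w](ρ[w/y](ρ[b/f](S))))) → 10
  ((R ∪ π[b,w](R)) ∪ π[b,w]((R ∪ π[b,w](ρ[w/y](ρ[b/f](S)))))) → 22
  σ[b>=2](((R ∪ π[b,w](R)) ∪ π[b,w]((R ∪ π[b,w](ρ[w/y](ρ[b/f](S))))))) → 15
E2 row counts bottom-up:
  R → 6
  S → 4
  ρ[b/f](S) → 4
  ρ[w/y](ρ[b/f](S)) → 4
  π[b,w](ρ[w/y](ρ[b/f](S))) → 4
  (R ∪ π[b,w](ρ[w/y](ρ[b/f](S)))) → 10
  π[b,w]((R ∪ π[b,w](ρ[w/y](ρ[b/f](S))))) → 10
  R → 6
  R → 6
  π[b,w](R) → 6
  (R ∪ π[b,w](R)) → 12
  (π[b,w]((R ∪ π[b,w](ρ[w/y](ρ[b/f](S))))) ∪ (R ∪ π[b,w](R))) → 22
  σ[b>=2]((π[b,w]((R ∪ π[b,w](ρ[w/y](ρ[b/f](S))))) ∪ (R ∪ π[b,w](R)))) → 15

E1 and E2 produce the same multiset:
b | w
2 | p
2 | p
2 | p
2 | r
3 | t
3 | t
3 | t
4 | p
4 | s
4 | s
4 | s
4 | s
6 | p
6 | p
6 | p

yes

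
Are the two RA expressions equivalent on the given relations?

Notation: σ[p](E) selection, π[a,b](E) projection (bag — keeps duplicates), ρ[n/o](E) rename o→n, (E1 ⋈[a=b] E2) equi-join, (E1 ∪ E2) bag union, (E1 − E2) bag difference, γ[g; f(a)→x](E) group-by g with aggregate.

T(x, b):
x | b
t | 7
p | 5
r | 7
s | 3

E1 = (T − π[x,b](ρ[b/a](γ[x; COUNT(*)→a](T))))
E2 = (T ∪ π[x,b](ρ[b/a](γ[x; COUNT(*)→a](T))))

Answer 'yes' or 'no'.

E1 stepwise |·|:
  T → 4
  T → 4
  γ[x; COUNT(*)→a](T) → 4
  ρ[b/a](γ[x; COUNT(*)→a](T)) → 4
  π[x,b](ρ[b/a](γ[x; COUNT(*)→a](T))) → 4
  (T − π[x,b](ρ[b/a](γ[x; COUNT(*)→a](T)))) → 4
E2 stepwise |·|:
  T → 4
  T → 4
  γ[x; COUNT(*)→a](T) → 4
  ρ[b/a](γ[x; COUNT(*)→a](T)) → 4
  π[x,b](ρ[b/a](γ[x; COUNT(*)→a](T))) → 4
  (T ∪ π[x,b](ρ[b/a](γ[x; COUNT(*)→a](T)))) → 8

E1 result:
x | b
p | 5
r | 7
s | 3
t | 7
E2 result:
x | b
p | 1
p | 5
r | 1
r | 7
s | 1
s | 3
t | 1
t | 7
Witness: ('r', 1) appears 0× in E1 but 1× in E2.

no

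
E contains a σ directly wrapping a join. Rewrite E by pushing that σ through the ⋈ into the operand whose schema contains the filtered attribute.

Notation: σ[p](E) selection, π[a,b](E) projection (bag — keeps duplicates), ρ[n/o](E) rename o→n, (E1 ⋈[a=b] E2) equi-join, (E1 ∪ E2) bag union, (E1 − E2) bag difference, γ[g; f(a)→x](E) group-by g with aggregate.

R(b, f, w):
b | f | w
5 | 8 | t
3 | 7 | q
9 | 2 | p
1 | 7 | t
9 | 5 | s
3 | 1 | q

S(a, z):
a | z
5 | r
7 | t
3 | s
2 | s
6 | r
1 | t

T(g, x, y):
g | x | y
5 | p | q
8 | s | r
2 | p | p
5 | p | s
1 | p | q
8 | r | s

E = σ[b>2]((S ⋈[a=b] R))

σ filters on b, owned by the right side.
E' = (S ⋈[a=b] σ[b>2](R))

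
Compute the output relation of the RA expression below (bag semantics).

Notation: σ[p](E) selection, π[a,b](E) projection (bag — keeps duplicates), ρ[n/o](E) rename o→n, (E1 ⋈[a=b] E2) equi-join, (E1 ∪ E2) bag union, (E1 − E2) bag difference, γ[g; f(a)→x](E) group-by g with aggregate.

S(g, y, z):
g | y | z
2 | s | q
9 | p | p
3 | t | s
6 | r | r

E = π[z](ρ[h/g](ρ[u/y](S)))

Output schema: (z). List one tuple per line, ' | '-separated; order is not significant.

Subexpression sizes:
  S → 4
  ρ[u/y](S) → 4
  ρ[h/g](ρ[u/y](S)) → 4
  π[z](ρ[h/g](ρ[u/y](S))) → 4

== RESULT ==
z
p
q
r
s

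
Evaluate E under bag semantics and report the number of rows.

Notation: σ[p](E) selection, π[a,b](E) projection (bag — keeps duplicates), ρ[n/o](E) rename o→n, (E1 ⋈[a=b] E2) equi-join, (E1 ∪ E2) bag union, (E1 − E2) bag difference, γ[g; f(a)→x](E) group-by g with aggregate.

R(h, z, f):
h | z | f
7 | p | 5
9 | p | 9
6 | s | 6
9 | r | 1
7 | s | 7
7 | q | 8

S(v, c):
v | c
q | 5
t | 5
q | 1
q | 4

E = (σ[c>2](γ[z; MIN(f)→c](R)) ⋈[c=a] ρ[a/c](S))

Per-node cardinality:
  R → 6
  γ[z; MIN(f)→c](R) → 4
  σ[c>2](γ[z; MIN(f)→c](R)) → 3
  S → 4
  ρ[a/c](S) → 4
  (σ[c>2](γ[z; MIN(f)→c](R)) ⋈[c=a] ρ[a/c](S)) → 2

|E| = 2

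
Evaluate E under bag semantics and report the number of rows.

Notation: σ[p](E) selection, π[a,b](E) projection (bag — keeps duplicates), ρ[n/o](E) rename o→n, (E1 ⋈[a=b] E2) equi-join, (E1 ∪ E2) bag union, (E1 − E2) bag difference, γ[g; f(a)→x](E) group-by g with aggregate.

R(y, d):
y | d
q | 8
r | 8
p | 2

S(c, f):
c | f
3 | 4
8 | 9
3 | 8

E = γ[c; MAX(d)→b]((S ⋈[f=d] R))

Row counts bottom-up:
  S → 3
  R → 3
  (S ⋈[f=d] R) → 2
  γ[c; MAX(d)→b]((S ⋈[f=d] R)) → 1

|E| = 1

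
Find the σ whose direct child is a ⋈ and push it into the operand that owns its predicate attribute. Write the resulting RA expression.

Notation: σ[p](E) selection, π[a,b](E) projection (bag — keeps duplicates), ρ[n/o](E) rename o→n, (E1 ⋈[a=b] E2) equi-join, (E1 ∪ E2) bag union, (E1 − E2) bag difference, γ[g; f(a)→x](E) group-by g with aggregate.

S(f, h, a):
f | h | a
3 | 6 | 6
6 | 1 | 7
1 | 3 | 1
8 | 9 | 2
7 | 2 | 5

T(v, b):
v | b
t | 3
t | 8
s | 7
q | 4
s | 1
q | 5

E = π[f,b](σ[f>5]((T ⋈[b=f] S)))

σ filters on f, owned by the right side.
E' = π[f,b]((T ⋈[b=f] σ[f>5](S)))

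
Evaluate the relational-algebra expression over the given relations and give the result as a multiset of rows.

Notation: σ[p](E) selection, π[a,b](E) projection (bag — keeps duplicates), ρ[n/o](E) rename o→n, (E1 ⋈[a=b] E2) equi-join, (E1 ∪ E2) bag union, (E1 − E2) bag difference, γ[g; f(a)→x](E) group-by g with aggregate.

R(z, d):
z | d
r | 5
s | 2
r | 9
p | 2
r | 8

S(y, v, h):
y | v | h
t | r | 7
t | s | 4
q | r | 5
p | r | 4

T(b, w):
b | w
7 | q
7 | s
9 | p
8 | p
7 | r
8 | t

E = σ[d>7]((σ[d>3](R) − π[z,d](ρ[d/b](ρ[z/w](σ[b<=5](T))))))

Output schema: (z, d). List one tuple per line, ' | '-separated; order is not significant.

Stepwise |·|:
  R → 5
  σ[d>3](R) → 3
  T → 6
  σ[b<=5](T) → 0
  ρ[z/w](σ[b<=5](T)) → 0
  ρ[d/b](ρ[z/w](σ[b<=5](T))) → 0
  π[z,d](ρ[d/b](ρ[z/w](σ[b<=5](T)))) → 0
  (σ[d>3](R) − π[z,d](ρ[d/b](ρ[z/w](σ[b<=5](T))))) → 3
  σ[d>7]((σ[d>3](R) − π[z,d](ρ[d/b](ρ[z/w](σ[b<=5](T)))))) → 2

== RESULT ==
z | d
r | 8
r | 9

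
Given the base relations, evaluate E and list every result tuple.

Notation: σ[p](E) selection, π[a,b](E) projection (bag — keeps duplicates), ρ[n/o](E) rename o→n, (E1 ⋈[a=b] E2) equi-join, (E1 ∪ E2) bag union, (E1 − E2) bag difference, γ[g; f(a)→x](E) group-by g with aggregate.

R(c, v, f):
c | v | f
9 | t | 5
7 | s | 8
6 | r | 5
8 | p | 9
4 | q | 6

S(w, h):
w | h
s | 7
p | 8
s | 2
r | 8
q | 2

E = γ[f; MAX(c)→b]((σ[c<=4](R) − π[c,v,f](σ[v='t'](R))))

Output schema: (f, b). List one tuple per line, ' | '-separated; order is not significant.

Subexpression sizes:
  R → 5
  σ[c<=4](R) → 1
  R → 5
  σ[v='t'](R) → 1
  π[c,v,f](σ[v='t'](R)) → 1
  (σ[c<=4](R) − π[c,v,f](σ[v='t'](R))) → 1
  γ[f; MAX(c)→b]((σ[c<=4](R) − π[c,v,f](σ[v='t'](R)))) → 1

== RESULT ==
f | b
6 | 4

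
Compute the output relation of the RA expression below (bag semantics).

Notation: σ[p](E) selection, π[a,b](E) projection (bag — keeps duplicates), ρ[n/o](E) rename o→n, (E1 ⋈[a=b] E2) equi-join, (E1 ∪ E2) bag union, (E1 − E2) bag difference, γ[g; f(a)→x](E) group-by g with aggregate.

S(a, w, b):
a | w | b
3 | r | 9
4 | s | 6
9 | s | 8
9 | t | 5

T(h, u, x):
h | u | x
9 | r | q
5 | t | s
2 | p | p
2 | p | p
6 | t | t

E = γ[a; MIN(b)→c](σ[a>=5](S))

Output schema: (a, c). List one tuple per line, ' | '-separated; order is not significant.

Row counts bottom-up:
  S → 4
  σ[a>=5](S) → 2
  γ[a; MIN(b)→c](σ[a>=5](S)) → 1

== RESULT ==
a | c
9 | 5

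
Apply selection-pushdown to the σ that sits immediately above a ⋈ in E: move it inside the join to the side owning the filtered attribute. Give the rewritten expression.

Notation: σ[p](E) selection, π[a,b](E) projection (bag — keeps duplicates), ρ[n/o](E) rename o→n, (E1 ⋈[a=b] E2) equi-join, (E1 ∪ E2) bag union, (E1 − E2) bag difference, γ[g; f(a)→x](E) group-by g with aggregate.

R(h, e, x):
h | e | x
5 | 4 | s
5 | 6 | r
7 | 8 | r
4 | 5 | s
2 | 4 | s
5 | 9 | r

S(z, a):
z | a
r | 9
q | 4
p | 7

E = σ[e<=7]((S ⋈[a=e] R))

σ filters on e, owned by the right side.
E' = (S ⋈[a=e] σ[e<=7](R))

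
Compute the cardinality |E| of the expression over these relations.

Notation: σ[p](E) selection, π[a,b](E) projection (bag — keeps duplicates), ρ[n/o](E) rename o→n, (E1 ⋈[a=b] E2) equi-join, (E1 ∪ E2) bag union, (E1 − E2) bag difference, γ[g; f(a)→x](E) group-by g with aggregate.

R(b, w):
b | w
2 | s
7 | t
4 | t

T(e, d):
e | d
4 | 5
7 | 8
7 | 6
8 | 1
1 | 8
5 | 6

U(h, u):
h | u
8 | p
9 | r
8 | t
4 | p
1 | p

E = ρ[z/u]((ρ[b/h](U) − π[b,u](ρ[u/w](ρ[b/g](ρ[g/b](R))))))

Stepwise |·|:
  U → 5
  ρ[b/h](U) → 5
  R → 3
  ρ[g/b](R) → 3
  ρ[b/g](ρ[g/b](R)) → 3
  ρ[u/w](ρ[b/g](ρ[g/b](R))) → 3
  π[b,u](ρ[u/w](ρ[b/g](ρ[g/b](R)))) → 3
  (ρ[b/h](U) − π[b,u](ρ[u/w](ρ[b/g](ρ[g/b](R))))) → 5
  ρ[z/u]((ρ[b/h](U) − π[b,u](ρ[u/w](ρ[b/g](ρ[g/b](R)))))) → 5

|E| = 5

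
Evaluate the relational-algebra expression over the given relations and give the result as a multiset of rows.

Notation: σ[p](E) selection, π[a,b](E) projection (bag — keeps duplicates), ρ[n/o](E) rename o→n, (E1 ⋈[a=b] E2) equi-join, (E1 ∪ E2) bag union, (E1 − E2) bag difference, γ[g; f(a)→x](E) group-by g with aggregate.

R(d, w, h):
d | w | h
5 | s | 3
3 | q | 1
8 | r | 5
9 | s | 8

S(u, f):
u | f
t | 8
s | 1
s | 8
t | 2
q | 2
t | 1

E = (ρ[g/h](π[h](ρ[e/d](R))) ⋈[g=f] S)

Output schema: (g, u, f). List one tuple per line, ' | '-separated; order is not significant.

Row counts bottom-up:
  R → 4
  ρ[e/d](R) → 4
  π[h](ρ[e/d](R)) → 4
  ρ[g/h](π[h](ρ[e/d](R))) → 4
  S → 6
  (ρ[g/h](π[h](ρ[e/d](R))) ⋈[g=f] S) → 4

== RESULT ==
g | u | f
1 | s | 1
1 | t | 1
8 | s | 8
8 | t | 8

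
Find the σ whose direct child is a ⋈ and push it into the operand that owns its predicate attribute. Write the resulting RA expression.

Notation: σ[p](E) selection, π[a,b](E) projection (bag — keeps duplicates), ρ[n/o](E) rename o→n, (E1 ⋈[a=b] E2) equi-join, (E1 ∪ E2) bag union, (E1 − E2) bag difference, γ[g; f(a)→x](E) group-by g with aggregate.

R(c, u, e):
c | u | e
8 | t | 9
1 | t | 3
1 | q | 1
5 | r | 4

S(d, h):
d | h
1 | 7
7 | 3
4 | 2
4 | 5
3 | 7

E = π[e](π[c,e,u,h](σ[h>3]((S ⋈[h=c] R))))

σ filters on h, owned by the left side.
E' = π[e](π[c,e,u,h]((σ[h>3](S) ⋈[h=c] R)))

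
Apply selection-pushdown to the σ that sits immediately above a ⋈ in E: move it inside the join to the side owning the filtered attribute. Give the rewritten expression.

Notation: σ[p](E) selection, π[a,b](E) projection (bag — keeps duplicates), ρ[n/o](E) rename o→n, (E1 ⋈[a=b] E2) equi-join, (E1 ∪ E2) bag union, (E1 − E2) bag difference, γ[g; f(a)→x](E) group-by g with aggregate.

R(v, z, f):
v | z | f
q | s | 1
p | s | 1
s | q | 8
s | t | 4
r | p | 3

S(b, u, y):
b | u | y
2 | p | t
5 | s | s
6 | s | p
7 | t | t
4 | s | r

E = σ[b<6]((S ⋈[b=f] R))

σ filters on b, owned by the left side.
E' = (σ[b<6](S) ⋈[b=f] R)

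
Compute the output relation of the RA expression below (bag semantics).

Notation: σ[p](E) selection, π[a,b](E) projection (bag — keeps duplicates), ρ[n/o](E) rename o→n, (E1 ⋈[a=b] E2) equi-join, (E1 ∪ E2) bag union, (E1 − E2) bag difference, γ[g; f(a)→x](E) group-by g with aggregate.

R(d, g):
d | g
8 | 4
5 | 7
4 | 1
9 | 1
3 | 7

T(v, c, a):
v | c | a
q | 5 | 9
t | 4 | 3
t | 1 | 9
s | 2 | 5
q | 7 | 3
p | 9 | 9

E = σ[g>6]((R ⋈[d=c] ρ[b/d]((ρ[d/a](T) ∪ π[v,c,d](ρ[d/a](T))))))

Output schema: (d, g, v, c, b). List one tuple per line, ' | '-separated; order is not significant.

Per-node cardinality:
  R → 5
  T → 6
  ρ[d/a](T) → 6
  T → 6
  ρ[d/a](T) → 6
  π[v,c,d](ρ[d/a](T)) → 6
  (ρ[d/a](T) ∪ π[v,c,d](ρ[d/a](T))) → 12
  ρ[b/d]((ρ[d/a](T) ∪ π[v,c,d](ρ[d/a](T)))) → 12
  (R ⋈[d=c] ρ[b/d]((ρ[d/a](T) ∪ π[v,c,d](ρ[d/a](T))))) → 6
  σ[g>6]((R ⋈[d=c] ρ[b/d]((ρ[d/a](T) ∪ π[v,c,d](ρ[d/a](T)))))) → 2

== RESULT ==
d | g | v | c | b
5 | 7 | q | 5 | 9
5 | 7 | q | 5 | 9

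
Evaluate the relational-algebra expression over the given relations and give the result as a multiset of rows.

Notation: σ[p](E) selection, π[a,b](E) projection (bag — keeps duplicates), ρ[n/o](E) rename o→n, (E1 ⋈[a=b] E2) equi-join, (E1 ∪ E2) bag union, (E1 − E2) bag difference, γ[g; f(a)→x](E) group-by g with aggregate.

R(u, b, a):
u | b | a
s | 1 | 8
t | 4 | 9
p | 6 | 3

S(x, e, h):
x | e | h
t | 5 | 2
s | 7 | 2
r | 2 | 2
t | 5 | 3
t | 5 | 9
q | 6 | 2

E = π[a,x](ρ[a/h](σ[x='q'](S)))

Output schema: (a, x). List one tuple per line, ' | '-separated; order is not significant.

Per-node cardinality:
  S → 6
  σ[x='q'](S) → 1
  ρ[a/h](σ[x='q'](S)) → 1
  π[a,x](ρ[a/h](σ[x='q'](S))) → 1

== RESULT ==
a | x
2 | q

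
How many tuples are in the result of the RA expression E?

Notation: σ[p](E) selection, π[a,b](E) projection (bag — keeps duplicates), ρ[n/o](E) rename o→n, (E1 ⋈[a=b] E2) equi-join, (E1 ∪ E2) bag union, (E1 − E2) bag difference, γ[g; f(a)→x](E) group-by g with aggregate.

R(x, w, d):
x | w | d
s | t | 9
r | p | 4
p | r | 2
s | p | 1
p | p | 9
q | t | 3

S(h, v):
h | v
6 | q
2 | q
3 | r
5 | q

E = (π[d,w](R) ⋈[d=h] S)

Stepwise |·|:
  R → 6
  π[d,w](R) → 6
  S → 4
  (π[d,w](R) ⋈[d=h] S) → 2

|E| = 2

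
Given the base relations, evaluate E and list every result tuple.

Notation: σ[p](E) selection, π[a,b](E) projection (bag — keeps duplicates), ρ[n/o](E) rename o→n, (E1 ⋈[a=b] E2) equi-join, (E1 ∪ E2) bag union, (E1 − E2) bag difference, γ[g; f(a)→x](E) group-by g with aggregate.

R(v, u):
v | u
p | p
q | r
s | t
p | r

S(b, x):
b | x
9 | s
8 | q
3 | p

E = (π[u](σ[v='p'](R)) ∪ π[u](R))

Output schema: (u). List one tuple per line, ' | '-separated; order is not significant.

Per-node cardinality:
  R → 4
  σ[v='p'](R) → 2
  π[u](σ[v='p'](R)) → 2
  R → 4
  π[u](R) → 4
  (π[u](σ[v='p'](R)) ∪ π[u](R)) → 6

== RESULT ==
u
p
p
r
r
r
t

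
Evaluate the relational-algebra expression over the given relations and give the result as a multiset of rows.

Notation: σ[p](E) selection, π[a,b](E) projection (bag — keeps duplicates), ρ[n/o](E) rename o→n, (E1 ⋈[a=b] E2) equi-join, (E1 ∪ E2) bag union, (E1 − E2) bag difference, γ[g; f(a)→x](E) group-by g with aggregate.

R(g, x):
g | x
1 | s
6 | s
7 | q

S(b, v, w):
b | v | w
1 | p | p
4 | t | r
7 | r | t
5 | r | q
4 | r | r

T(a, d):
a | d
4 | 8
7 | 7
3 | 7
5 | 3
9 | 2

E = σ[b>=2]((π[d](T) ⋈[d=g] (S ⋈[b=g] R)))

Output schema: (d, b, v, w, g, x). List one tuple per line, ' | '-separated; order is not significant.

Per-node cardinality:
  T → 5
  π[d](T) → 5
  S → 5
  R → 3
  (S ⋈[b=g] R) → 2
  (π[d](T) ⋈[d=g] (S ⋈[b=g] R)) → 2
  σ[b>=2]((π[d](T) ⋈[d=g] (S ⋈[b=g] R))) → 2

== RESULT ==
d | b | v | w | g | x
7 | 7 | r | t | 7 | q
7 | 7 | r | t | 7 | q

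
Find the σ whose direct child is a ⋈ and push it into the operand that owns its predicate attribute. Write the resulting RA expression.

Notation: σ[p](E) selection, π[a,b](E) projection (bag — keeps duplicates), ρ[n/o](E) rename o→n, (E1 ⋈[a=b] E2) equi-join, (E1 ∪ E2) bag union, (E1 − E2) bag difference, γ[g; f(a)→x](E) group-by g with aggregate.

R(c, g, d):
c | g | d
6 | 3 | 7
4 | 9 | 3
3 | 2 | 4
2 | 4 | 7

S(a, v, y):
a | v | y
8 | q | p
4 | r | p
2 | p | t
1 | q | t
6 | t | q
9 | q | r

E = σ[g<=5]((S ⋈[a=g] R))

σ filters on g, owned by the right side.
E' = (S ⋈[a=g] σ[g<=5](R))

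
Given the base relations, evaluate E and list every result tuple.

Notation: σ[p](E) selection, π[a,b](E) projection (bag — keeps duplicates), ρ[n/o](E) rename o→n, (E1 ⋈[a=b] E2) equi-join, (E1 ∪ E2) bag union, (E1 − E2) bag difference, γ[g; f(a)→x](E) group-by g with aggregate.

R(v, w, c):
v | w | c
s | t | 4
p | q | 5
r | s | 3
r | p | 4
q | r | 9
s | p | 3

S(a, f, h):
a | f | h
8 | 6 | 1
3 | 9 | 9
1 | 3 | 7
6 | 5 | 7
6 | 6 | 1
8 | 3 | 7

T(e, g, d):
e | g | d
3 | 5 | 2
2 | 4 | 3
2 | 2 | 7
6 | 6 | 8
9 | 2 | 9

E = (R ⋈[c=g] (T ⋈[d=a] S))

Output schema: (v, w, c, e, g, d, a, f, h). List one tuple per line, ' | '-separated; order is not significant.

Subexpression sizes:
  R → 6
  T → 5
  S → 6
  (T ⋈[d=a] S) → 3
  (R ⋈[c=g] (T ⋈[d=a] S)) → 2

== RESULT ==
v | w | c | e | g | d | a | f | h
r | p | 4 | 2 | 4 | 3 | 3 | 9 | 9
s | t | 4 | 2 | 4 | 3 | 3 | 9 | 9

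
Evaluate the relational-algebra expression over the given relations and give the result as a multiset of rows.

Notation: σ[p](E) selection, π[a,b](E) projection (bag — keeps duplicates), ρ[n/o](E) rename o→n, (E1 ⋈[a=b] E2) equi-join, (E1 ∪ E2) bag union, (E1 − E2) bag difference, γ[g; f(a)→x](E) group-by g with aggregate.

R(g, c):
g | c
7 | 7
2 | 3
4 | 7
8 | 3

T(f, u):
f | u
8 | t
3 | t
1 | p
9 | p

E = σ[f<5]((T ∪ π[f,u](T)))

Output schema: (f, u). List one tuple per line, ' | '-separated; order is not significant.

Subexpression sizes:
  T → 4
  T → 4
  π[f,u](T) → 4
  (T ∪ π[f,u](T)) → 8
  σ[f<5]((T ∪ π[f,u](T))) → 4

== RESULT ==
f | u
1 | p
1 | p
3 | t
3 | t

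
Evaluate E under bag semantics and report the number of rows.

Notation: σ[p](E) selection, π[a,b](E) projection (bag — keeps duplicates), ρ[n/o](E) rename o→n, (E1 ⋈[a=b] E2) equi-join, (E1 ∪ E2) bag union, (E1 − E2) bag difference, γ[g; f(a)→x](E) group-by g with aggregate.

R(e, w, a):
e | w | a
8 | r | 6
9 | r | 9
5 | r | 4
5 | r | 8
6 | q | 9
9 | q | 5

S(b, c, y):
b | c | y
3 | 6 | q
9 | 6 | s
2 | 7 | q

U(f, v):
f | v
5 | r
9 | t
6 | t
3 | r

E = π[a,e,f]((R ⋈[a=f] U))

Stepwise |·|:
  R → 6
  U → 4
  (R ⋈[a=f] U) → 4
  π[a,e,f]((R ⋈[a=f] U)) → 4

|E| = 4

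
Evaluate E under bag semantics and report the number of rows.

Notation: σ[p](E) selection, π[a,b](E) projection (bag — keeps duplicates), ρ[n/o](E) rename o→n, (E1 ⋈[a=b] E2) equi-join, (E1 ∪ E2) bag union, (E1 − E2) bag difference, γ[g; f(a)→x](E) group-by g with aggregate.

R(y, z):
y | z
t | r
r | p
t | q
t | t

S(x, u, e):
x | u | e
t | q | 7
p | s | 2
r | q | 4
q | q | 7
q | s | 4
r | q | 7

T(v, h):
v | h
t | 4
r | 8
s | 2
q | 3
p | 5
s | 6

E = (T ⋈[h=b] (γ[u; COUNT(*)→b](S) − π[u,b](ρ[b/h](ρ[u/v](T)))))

Per-node cardinality:
  T → 6
  S → 6
  γ[u; COUNT(*)→b](S) → 2
  T → 6
  ρ[u/v](T) → 6
  ρ[b/h](ρ[u/v](T)) → 6
  π[u,b](ρ[b/h](ρ[u/v](T))) → 6
  (γ[u; COUNT(*)→b](S) − π[u,b](ρ[b/h](ρ[u/v](T)))) → 1
  (T ⋈[h=b] (γ[u; COUNT(*)→b](S) − π[u,b](ρ[b/h](ρ[u/v](T))))) → 1

|E| = 1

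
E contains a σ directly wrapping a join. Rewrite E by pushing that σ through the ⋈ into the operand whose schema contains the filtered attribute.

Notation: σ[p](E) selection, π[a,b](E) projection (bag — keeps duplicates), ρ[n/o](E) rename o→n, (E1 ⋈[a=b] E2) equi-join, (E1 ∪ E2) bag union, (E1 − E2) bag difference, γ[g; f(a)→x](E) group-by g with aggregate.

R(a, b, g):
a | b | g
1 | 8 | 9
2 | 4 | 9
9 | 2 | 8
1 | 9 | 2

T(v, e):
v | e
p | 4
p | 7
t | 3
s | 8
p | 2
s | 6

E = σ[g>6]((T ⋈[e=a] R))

σ filters on g, owned by the right side.
E' = (T ⋈[e=a] σ[g>6](R))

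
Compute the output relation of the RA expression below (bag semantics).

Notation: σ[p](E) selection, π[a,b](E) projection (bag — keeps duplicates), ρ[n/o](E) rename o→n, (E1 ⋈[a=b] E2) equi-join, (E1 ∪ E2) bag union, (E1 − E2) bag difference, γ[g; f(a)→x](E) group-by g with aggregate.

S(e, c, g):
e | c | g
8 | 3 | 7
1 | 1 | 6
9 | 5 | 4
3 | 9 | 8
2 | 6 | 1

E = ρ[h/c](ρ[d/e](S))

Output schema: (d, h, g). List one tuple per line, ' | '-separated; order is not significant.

Row counts bottom-up:
  S → 5
  ρ[d/e](S) → 5
  ρ[h/c](ρ[d/e](S)) → 5

== RESULT ==
d | h | g
1 | 1 | 6
2 | 6 | 1
3 | 9 | 8
8 | 3 | 7
9 | 5 | 4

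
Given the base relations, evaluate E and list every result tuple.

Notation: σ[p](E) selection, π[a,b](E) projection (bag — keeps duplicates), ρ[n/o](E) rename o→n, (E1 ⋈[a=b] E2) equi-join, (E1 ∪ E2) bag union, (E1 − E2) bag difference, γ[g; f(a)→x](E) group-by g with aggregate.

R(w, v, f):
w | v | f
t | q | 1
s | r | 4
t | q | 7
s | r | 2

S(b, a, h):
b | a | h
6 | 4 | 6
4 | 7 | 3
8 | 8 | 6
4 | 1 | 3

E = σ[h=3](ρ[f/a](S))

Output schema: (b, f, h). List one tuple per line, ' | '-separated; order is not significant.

Row counts bottom-up:
  S → 4
  ρ[f/a](S) → 4
  σ[h=3](ρ[f/a](S)) → 2

== RESULT ==
b | f | h
4 | 1 | 3
4 | 7 | 3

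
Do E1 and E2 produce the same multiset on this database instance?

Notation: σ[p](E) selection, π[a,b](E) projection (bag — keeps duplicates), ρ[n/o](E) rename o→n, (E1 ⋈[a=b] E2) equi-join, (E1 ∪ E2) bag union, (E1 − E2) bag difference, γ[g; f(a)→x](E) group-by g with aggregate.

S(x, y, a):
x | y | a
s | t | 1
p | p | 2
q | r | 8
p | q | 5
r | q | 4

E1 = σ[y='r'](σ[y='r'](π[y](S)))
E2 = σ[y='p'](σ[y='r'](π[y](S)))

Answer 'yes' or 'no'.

E1 subexpression sizes:
  S → 5
  π[y](S) → 5
  σ[y='r'](π[y](S)) → 1
  σ[y='r'](σ[y='r'](π[y](S))) → 1
E2 subexpression sizes:
  S → 5
  π[y](S) → 5
  σ[y='r'](π[y](S)) → 1
  σ[y='p'](σ[y='r'](π[y](S))) → 0

E1 result:
y
r
E2 result:
y
(0 rows)
Witness: ('r',) appears 1× in E1 but 0× in E2.

no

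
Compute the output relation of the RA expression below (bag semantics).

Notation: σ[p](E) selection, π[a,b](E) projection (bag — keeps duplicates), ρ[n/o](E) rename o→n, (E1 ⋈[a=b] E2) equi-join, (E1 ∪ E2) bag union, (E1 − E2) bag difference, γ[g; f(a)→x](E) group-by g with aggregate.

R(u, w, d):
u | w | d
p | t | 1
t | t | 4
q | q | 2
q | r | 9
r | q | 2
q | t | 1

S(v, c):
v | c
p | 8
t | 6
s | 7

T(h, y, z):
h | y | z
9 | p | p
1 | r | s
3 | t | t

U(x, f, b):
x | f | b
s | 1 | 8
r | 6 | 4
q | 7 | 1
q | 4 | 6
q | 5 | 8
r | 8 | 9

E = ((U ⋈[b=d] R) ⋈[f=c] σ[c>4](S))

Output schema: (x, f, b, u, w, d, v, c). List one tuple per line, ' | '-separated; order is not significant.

Stepwise |·|:
  U → 6
  R → 6
  (U ⋈[b=d] R) → 4
  S → 3
  σ[c>4](S) → 3
  ((U ⋈[b=d] R) ⋈[f=c] σ[c>4](S)) → 4

== RESULT ==
x | f | b | u | w | d | v | c
q | 7 | 1 | p | t | 1 | s | 7
q | 7 | 1 | q | t | 1 | s | 7
r | 6 | 4 | t | t | 4 | t | 6
r | 8 | 9 | q | r | 9 | p | 8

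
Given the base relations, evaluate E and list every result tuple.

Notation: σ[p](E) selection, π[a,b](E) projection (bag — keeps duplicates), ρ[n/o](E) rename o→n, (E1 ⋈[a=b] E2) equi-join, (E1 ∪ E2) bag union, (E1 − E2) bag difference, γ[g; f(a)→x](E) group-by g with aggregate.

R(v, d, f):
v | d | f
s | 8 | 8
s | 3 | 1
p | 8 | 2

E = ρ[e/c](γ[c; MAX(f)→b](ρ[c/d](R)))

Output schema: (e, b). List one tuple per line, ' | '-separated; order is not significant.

Row counts bottom-up:
  R → 3
  ρ[c/d](R) → 3
  γ[c; MAX(f)→b](ρ[c/d](R)) → 2
  ρ[e/c](γ[c; MAX(f)→b](ρ[c/d](R))) → 2

== RESULT ==
e | b
3 | 1
8 | 8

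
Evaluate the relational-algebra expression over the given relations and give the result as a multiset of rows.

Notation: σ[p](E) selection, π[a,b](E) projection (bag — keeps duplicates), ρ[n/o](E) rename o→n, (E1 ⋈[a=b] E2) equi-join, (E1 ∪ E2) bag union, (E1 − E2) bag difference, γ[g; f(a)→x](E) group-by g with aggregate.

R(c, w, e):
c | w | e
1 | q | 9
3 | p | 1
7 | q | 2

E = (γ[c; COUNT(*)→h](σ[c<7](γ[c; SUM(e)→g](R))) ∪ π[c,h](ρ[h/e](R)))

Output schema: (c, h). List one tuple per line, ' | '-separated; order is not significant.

Subexpression sizes:
  R → 3
  γ[c; SUM(e)→g](R) → 3
  σ[c<7](γ[c; SUM(e)→g](R)) → 2
  γ[c; COUNT(*)→h](σ[c<7](γ[c; SUM(e)→g](R))) → 2
  R → 3
  ρ[h/e](R) → 3
  π[c,h](ρ[h/e](R)) → 3
  (γ[c; COUNT(*)→h](σ[c<7](γ[c; SUM(e)→g](R))) ∪ π[c,h](ρ[h/e](R))) → 5

== RESULT ==
c | h
1 | 1
1 | 9
3 | 1
3 | 1
7 | 2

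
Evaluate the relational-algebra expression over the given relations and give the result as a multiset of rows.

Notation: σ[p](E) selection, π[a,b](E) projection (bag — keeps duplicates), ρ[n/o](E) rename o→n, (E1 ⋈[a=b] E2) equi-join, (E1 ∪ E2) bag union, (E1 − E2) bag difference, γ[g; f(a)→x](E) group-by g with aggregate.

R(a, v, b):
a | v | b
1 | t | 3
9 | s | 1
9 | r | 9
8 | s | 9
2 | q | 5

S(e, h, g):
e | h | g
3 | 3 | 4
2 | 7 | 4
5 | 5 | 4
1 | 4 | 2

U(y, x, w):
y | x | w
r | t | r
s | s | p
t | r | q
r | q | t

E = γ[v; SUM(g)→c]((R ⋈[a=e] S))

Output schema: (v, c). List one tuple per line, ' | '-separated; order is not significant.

Row counts bottom-up:
  R → 5
  S → 4
  (R ⋈[a=e] S) → 2
  γ[v; SUM(g)→c]((R ⋈[a=e] S)) → 2

== RESULT ==
v | c
q | 4
t | 2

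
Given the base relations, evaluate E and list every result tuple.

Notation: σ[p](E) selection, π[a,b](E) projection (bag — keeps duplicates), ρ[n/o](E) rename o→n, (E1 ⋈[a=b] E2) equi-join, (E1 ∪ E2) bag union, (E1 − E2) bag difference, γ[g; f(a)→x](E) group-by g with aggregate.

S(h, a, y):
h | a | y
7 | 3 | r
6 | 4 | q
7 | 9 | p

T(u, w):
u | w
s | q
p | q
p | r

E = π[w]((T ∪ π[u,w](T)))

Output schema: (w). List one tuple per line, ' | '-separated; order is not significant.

Row counts bottom-up:
  T → 3
  T → 3
  π[u,w](T) → 3
  (T ∪ π[u,w](T)) → 6
  π[w]((T ∪ π[u,w](T))) → 6

== RESULT ==
w
q
q
q
q
r
r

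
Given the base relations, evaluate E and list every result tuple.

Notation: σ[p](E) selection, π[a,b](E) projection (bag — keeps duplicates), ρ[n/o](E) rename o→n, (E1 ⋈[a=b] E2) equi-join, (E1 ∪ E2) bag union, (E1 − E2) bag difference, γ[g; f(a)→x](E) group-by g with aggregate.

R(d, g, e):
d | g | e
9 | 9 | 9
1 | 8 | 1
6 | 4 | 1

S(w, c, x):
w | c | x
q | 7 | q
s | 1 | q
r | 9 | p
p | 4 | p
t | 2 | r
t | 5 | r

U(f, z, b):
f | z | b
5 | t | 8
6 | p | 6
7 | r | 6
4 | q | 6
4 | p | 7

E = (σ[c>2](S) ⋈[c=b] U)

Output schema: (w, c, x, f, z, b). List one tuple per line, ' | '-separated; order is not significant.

Per-node cardinality:
  S → 6
  σ[c>2](S) → 4
  U → 5
  (σ[c>2](S) ⋈[c=b] U) → 1

== RESULT ==
w | c | x | f | z | b
q | 7 | q | 4 | p | 7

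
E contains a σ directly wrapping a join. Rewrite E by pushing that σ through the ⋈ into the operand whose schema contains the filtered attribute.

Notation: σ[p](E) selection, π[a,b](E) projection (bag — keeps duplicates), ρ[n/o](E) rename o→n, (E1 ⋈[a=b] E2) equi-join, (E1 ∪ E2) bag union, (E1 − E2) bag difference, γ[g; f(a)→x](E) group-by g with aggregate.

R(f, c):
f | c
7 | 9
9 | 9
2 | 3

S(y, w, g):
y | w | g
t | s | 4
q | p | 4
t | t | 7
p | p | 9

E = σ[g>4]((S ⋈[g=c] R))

σ filters on g, owned by the left side.
E' = (σ[g>4](S) ⋈[g=c] R)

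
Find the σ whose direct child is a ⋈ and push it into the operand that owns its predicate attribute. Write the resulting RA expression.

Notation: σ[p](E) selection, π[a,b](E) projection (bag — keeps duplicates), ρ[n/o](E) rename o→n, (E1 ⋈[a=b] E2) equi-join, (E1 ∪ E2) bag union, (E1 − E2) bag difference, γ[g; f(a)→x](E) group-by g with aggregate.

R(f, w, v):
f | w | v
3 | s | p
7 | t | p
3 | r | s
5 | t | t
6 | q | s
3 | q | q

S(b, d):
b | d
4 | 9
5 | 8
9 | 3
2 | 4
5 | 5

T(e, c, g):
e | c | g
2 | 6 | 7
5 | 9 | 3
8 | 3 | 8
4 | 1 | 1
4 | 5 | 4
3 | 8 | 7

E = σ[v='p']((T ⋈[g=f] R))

σ filters on v, owned by the right side.
E' = (T ⋈[g=f] σ[v='p'](R))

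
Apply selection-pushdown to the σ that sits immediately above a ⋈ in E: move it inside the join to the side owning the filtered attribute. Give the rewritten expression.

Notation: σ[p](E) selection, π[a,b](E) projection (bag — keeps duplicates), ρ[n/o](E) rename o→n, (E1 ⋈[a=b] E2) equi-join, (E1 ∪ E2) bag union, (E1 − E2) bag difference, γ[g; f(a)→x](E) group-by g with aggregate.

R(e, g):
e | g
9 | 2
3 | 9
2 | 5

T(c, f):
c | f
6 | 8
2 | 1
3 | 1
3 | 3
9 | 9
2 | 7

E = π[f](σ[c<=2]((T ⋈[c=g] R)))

σ filters on c, owned by the left side.
E' = π[f]((σ[c<=2](T) ⋈[c=g] R))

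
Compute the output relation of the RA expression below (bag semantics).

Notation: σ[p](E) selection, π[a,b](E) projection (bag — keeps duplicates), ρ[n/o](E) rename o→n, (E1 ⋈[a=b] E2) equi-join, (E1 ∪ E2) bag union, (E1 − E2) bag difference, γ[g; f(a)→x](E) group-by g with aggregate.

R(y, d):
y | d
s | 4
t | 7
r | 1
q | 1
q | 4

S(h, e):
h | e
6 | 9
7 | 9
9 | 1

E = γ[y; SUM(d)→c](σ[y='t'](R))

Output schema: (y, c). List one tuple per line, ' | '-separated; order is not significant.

Per-node cardinality:
  R → 5
  σ[y='t'](R) → 1
  γ[y; SUM(d)→c](σ[y='t'](R)) → 1

== RESULT ==
y | c
t | 7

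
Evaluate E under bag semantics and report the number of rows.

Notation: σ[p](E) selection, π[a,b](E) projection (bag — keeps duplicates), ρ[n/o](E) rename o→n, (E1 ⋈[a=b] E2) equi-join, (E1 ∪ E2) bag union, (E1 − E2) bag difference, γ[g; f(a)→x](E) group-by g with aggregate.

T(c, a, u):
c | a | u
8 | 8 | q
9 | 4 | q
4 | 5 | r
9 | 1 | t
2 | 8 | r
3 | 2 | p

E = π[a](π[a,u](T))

Row counts bottom-up:
  T → 6
  π[a,u](T) → 6
  π[a](π[a,u](T)) → 6

|E| = 6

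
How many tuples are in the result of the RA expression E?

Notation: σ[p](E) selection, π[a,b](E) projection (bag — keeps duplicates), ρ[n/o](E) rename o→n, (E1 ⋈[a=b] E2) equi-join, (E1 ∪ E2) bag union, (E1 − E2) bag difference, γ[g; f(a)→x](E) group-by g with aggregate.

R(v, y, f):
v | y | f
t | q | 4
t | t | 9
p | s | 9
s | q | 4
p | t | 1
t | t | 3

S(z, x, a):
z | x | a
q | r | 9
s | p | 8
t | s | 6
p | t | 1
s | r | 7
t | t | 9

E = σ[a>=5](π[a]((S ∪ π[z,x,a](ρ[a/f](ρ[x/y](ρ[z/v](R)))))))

Row counts bottom-up:
  S → 6
  R → 6
  ρ[z/v](R) → 6
  ρ[x/y](ρ[z/v](R)) → 6
  ρ[a/f](ρ[x/y](ρ[z/v](R))) → 6
  π[z,x,a](ρ[a/f](ρ[x/y](ρ[z/v](R)))) → 6
  (S ∪ π[z,x,a](ρ[a/f](ρ[x/y](ρ[z/v](R))))) → 12
  π[a]((S ∪ π[z,x,a](ρ[a/f](ρ[x/y](ρ[z/v](R)))))) → 12
  σ[a>=5](π[a]((S ∪ π[z,x,a](ρ[a/f](ρ[x/y](ρ[z/v](R))))))) → 7

|E| = 7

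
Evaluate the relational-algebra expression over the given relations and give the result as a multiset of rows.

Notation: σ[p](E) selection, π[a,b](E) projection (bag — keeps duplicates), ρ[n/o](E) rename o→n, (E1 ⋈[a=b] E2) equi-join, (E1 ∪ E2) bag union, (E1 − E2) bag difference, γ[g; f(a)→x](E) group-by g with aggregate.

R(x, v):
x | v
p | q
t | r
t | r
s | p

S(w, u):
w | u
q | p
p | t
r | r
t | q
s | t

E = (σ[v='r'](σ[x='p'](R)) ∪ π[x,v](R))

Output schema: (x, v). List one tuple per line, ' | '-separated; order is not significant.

Subexpression sizes:
  R → 4
  σ[x='p'](R) → 1
  σ[v='r'](σ[x='p'](R)) → 0
  R → 4
  π[x,v](R) → 4
  (σ[v='r'](σ[x='p'](R)) ∪ π[x,v](R)) → 4

== RESULT ==
x | v
p | q
s | p
t | r
t | r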